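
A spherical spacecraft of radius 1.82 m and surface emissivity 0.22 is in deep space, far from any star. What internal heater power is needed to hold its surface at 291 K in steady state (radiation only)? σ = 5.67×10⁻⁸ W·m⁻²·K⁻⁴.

P ≈ 3720 W

P = εσ·4πr²·T⁴.
4πr² = 41.62 m²; T⁴ = 7.171×10⁹ K⁴.
P = 0.22·5.67×10⁻⁸·41.62·7.171×10⁹.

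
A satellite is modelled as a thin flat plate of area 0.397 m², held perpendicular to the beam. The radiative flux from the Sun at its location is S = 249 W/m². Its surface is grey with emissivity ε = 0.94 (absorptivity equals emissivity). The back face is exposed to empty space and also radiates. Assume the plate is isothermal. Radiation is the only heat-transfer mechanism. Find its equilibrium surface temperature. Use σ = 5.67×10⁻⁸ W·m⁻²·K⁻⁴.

T ≈ 216 K

At equilibrium, absorbed power = emitted power.
Absorbing cross-section = A = 0.3970 m²; emitting surface = 2A = 0.7940 m² (ratio 2).
εS·A_cross = εσ·A_surf·T⁴  ⇒  T⁴ = S/(2σ)   (ε cancels).
T⁴ = 249/(2·5.67×10⁻⁸) = 2.196×10⁹ K⁴.
T = (2.196×10⁹)^(1/4).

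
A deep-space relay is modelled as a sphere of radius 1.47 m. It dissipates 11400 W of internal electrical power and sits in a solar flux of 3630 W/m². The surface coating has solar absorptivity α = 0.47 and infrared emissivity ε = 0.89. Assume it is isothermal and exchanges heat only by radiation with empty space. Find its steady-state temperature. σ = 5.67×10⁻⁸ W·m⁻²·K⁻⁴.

At steady state, absorbed solar power + internal power = radiated power.
Absorbed: α·S·A_cross = 0.47·3630·6.789 = 11580 W (cross-section πr²).
Total input = 11580 + 11400 = 22980 W.
Radiated: εσ·A_surf·T⁴ with A_surf = 4πr² = 27.15 m².
T⁴ = 22980/(0.89·5.67×10⁻⁸·27.15) = 1.677×10¹⁰ K⁴.

T ≈ 360 K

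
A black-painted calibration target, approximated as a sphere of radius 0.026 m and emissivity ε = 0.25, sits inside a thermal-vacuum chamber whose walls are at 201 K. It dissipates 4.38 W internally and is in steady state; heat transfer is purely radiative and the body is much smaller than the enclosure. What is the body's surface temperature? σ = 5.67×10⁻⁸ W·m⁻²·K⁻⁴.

For a small grey body in a large enclosure, net radiated power = εσA(T⁴ − T_w⁴).
Steady state: P = εσA(T⁴ − T_w⁴) with A = 4πr² = 0.008495 m².
T⁴ = P/(εσA) + T_w⁴ = 4.38/(0.25·5.67×10⁻⁸·0.008495) + (201)⁴
    = 3.637×10¹⁰ + 1.632×10⁹ = 3.801×10¹⁰ K⁴.

T ≈ 442 K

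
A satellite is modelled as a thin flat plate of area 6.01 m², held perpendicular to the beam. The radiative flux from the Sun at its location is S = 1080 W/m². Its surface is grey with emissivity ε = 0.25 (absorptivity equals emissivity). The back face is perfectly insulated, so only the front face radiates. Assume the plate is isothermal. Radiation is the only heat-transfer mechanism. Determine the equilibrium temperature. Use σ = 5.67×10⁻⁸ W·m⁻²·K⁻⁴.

At equilibrium, absorbed power = emitted power.
Absorbing cross-section = A = 6.010 m²; emitting surface = A = 6.010 m² (ratio 1).
εS·A_cross = εσ·A_surf·T⁴  ⇒  T⁴ = S/(1σ)   (ε cancels).
T⁴ = 1080/(1·5.67×10⁻⁸) = 1.905×10¹⁰ K⁴.
T = (1.905×10¹⁰)^(1/4).

T ≈ 372 K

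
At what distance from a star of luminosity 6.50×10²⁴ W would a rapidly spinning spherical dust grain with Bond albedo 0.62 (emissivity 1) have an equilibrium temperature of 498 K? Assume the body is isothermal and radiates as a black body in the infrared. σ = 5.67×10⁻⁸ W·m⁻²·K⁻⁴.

d ≈ 3.75×10⁹ m

For an isothermal black-emitting sphere, (1−a)S·πr² = σ·4πr²·T⁴ ⇒ S = 4σT⁴/(1−a).
S = 4·5.67×10⁻⁸·(498)⁴/0.380 = 36710 W/m².
Flux falls as S = L/(4πd²), so d = √(L/(4πS)) = √(6.50×10²⁴/(4π·36710)).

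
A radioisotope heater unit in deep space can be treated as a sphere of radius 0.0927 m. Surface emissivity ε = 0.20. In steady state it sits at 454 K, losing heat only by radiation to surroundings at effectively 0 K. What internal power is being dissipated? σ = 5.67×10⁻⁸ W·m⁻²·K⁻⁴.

P ≈ 52.0 W

Steady state: P = εσA T⁴.
A = 4πr² = 0.1080 m²; T⁴ = (454)⁴ = 4.248×10¹⁰ K⁴.
P = 0.20 × 5.67×10⁻⁸ × 0.1080 × 4.248×10¹⁰.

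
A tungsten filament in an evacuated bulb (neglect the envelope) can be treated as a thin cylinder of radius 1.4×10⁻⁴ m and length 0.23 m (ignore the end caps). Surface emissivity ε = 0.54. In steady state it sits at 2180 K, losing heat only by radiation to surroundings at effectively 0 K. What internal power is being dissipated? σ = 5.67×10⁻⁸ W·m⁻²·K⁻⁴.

Steady state: P = εσA T⁴.
A = 2πrL = 2.023×10⁻⁴ m²; T⁴ = (2180)⁴ = 2.259×10¹³ K⁴.
P = 0.54 × 5.67×10⁻⁸ × 2.023×10⁻⁴ × 2.259×10¹³.

P ≈ 140 W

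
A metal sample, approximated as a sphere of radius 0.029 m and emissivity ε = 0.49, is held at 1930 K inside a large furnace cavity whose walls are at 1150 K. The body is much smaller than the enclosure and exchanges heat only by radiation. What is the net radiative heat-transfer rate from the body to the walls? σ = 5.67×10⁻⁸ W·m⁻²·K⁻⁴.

P_net ≈ 3560 W

For a small grey body in a large enclosure: P_net = εσA(T_body⁴ − T_wall⁴).
A = 4πr² = 0.01057 m²; T_body⁴ − T_wall⁴ = 1.387×10¹³ − 1.749×10¹² = 1.213×10¹³ K⁴.
|P_net| = 0.49·5.67×10⁻⁸·0.01057·1.213×10¹³.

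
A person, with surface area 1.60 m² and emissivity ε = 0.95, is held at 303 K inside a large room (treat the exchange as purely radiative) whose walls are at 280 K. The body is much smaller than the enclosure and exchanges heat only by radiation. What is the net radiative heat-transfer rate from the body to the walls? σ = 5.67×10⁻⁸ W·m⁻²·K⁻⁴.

P_net ≈ 197 W

For a small grey body in a large enclosure: P_net = εσA(T_body⁴ − T_wall⁴).
A = 1.60 m²; T_body⁴ − T_wall⁴ = 8.429×10⁹ − 6.147×10⁹ = 2.282×10⁹ K⁴.
|P_net| = 0.95·5.67×10⁻⁸·1.600·2.282×10⁹.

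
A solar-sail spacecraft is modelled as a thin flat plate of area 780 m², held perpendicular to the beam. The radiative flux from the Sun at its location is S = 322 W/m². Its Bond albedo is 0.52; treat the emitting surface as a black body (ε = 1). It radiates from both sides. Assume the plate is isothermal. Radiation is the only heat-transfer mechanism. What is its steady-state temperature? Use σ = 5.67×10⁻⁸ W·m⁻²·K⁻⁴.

T ≈ 192 K

At equilibrium, absorbed power = emitted power.
Absorbing cross-section = A = 780.0 m²; emitting surface = 2A = 1560 m² (ratio 2).
(1−a)S·A_cross = εσ·A_surf·T⁴  ⇒  T⁴ = (1−a)S/(2σ).
T⁴ = 0.480·322/(2·5.67×10⁻⁸) = 1.363×10⁹ K⁴.
T = (1.363×10⁹)^(1/4).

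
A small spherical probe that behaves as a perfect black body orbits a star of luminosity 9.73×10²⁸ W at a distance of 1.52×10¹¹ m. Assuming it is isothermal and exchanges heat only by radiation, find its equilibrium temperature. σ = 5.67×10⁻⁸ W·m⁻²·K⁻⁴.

First find the stellar flux at distance d: S = L/(4πd²) = 9.73×10²⁸/(4π·(1.52×10¹¹)²) = 3.351×10⁵ W/m².
For an isothermal sphere, absorbed (1−a)S·πr² = emitted σ·4πr²·T⁴, so T⁴ = (1−a)S/(4σ).
T⁴ = 1.00·3.351×10⁵/(4·5.67×10⁻⁸) = 1.478×10¹² K⁴.

T ≈ 1100 K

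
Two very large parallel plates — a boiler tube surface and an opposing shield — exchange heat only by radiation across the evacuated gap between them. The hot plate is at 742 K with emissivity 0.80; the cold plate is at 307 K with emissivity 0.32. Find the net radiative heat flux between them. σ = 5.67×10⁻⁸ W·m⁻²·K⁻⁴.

q ≈ 4940 W/m²

For two infinite grey parallel plates, q = σ(T₁⁴ − T₂⁴)/(1/ε₁ + 1/ε₂ − 1).
T₁⁴ − T₂⁴ = 3.031×10¹¹ − 8.883×10⁹ = 2.942×10¹¹ K⁴.
1/ε₁ + 1/ε₂ − 1 = 1.250 + 3.125 − 1 = 3.375.
q = 5.67×10⁻⁸ × 2.942×10¹¹ / 3.375.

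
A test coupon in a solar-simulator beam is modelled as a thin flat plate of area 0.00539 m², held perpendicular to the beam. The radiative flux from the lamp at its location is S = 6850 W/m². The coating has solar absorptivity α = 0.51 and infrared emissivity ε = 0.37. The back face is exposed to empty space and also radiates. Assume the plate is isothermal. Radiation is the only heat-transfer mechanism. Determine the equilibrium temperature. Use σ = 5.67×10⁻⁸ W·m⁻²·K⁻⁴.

T ≈ 537 K

At equilibrium, absorbed power = emitted power.
Absorbing cross-section = A = 0.005390 m²; emitting surface = 2A = 0.01078 m² (ratio 2).
αS·A_cross = εσ·A_surf·T⁴  ⇒  T⁴ = αS/(ε·2σ).
T⁴ = 0.510·6850/(0.37·2·5.67×10⁻⁸) = 8.326×10¹⁰ K⁴.
T = (8.326×10¹⁰)^(1/4).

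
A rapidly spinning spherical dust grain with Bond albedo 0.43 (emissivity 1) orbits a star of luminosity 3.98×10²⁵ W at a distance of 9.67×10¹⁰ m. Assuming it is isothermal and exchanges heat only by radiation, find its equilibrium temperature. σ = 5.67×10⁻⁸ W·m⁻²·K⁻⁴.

T ≈ 171 K

First find the stellar flux at distance d: S = L/(4πd²) = 3.98×10²⁵/(4π·(9.67×10¹⁰)²) = 338.7 W/m².
For an isothermal sphere, absorbed (1−a)S·πr² = emitted σ·4πr²·T⁴, so T⁴ = (1−a)S/(4σ).
T⁴ = 0.570·338.7/(4·5.67×10⁻⁸) = 8.512×10⁸ K⁴.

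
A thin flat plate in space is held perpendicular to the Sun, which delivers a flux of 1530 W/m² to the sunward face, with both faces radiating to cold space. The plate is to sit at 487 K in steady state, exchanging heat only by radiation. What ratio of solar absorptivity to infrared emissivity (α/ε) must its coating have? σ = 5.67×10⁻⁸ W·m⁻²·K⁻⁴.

Balance: αS·A = εσ·2A·T⁴ ⇒ α/ε = 2σT⁴/S.
α/ε = 2·5.67×10⁻⁸·(487)⁴/1530 = 2·5.67×10⁻⁸·5.625×10¹⁰/1530.

α/ε ≈ 4.17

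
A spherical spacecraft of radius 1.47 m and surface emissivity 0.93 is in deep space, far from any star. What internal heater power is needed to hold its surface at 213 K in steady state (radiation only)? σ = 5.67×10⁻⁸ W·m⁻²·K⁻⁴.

P = εσ·4πr²·T⁴.
4πr² = 27.15 m²; T⁴ = 2.058×10⁹ K⁴.
P = 0.93·5.67×10⁻⁸·27.15·2.058×10⁹.

P ≈ 2950 W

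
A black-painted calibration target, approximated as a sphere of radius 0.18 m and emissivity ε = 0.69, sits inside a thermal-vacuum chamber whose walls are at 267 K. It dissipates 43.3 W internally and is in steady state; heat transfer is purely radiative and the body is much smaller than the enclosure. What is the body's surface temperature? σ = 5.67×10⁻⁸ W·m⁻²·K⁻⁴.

For a small grey body in a large enclosure, net radiated power = εσA(T⁴ − T_w⁴).
Steady state: P = εσA(T⁴ − T_w⁴) with A = 4πr² = 0.4072 m².
T⁴ = P/(εσA) + T_w⁴ = 43.3/(0.69·5.67×10⁻⁸·0.4072) + (267)⁴
    = 2.718×10⁹ + 5.082×10⁹ = 7.800×10⁹ K⁴.

T ≈ 297 K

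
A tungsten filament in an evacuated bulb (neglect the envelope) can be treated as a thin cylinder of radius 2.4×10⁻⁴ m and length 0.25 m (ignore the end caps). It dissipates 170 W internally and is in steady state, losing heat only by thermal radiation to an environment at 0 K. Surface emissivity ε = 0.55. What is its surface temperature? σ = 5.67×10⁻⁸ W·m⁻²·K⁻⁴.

T ≈ 1950 K

Steady state: internal power = radiated power, P = εσA T⁴.
Radiating area A = 2πrL = 3.770×10⁻⁴ m².
T⁴ = P/(εσA) = 170/(0.55·5.67×10⁻⁸·3.770×10⁻⁴) = 1.446×10¹³ K⁴.
T = (1.446×10¹³)^(1/4).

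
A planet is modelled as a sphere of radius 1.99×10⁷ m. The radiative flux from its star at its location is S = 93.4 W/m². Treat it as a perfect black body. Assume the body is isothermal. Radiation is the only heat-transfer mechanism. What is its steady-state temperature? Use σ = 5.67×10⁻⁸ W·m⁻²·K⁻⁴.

T ≈ 142 K

At equilibrium, absorbed power = emitted power.
Absorbing cross-section = πr² = 1.244×10¹⁵ m²; emitting surface = 4πr² = 4.976×10¹⁵ m² (ratio 4).
S·A_cross = εσ·A_surf·T⁴  ⇒  T⁴ = S/(4σ).
T⁴ = 1.00·93.4/(4·5.67×10⁻⁸) = 4.118×10⁸ K⁴.
T = (4.118×10⁸)^(1/4).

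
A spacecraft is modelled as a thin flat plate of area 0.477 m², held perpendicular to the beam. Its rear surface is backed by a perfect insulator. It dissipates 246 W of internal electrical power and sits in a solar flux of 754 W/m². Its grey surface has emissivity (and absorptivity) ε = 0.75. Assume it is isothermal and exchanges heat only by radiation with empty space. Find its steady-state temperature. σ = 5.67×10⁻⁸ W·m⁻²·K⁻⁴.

T ≈ 399 K

At steady state, absorbed solar power + internal power = radiated power.
Absorbed: α·S·A_cross = 0.75·754·0.4770 = 269.7 W (cross-section A).
Total input = 269.7 + 246 = 515.7 W.
Radiated: εσ·A_surf·T⁴ with A_surf = A = 0.4770 m².
T⁴ = 515.7/(0.75·5.67×10⁻⁸·0.4770) = 2.543×10¹⁰ K⁴.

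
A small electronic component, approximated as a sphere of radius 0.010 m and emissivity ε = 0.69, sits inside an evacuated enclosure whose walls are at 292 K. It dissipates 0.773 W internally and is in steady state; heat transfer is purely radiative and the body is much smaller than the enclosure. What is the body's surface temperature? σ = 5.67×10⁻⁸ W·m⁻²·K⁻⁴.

For a small grey body in a large enclosure, net radiated power = εσA(T⁴ − T_w⁴).
Steady state: P = εσA(T⁴ − T_w⁴) with A = 4πr² = 0.001257 m².
T⁴ = P/(εσA) + T_w⁴ = 0.773/(0.69·5.67×10⁻⁸·0.001257) + (292)⁴
    = 1.572×10¹⁰ + 7.270×10⁹ = 2.299×10¹⁰ K⁴.

T ≈ 389 K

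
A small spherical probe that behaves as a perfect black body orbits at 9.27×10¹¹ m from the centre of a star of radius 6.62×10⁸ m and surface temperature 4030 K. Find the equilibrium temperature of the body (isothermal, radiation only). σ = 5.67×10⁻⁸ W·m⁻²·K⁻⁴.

T ≈ 76.2 K

The star's surface emits σT_*⁴; at distance d the flux is S = σT_*⁴(R_*/d)².
S = 5.67×10⁻⁸·(4030)⁴·(6.62×10⁸/9.27×10¹¹)² = 7.627 W/m².
For an isothermal sphere T⁴ = (1−a)S/(4σ) = 3.363×10⁷ K⁴.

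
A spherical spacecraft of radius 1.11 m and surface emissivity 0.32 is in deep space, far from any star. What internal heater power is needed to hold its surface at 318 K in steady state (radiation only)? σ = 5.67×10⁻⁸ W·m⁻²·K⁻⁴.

P = εσ·4πr²·T⁴.
4πr² = 15.48 m²; T⁴ = 1.023×10¹⁰ K⁴.
P = 0.32·5.67×10⁻⁸·15.48·1.023×10¹⁰.

P ≈ 2870 W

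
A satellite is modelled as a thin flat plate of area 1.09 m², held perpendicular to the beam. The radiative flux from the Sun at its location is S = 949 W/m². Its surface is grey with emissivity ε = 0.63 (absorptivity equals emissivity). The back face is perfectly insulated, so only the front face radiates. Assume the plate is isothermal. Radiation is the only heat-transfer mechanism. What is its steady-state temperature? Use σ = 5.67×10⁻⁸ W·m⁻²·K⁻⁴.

T ≈ 360 K

At equilibrium, absorbed power = emitted power.
Absorbing cross-section = A = 1.090 m²; emitting surface = A = 1.090 m² (ratio 1).
εS·A_cross = εσ·A_surf·T⁴  ⇒  T⁴ = S/(1σ)   (ε cancels).
T⁴ = 949/(1·5.67×10⁻⁸) = 1.674×10¹⁰ K⁴.
T = (1.674×10¹⁰)^(1/4).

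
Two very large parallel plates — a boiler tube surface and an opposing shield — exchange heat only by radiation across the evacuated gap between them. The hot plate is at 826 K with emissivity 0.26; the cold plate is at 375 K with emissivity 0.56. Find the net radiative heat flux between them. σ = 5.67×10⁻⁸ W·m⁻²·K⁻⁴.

For two infinite grey parallel plates, q = σ(T₁⁴ − T₂⁴)/(1/ε₁ + 1/ε₂ − 1).
T₁⁴ − T₂⁴ = 4.655×10¹¹ − 1.978×10¹⁰ = 4.457×10¹¹ K⁴.
1/ε₁ + 1/ε₂ − 1 = 3.846 + 1.786 − 1 = 4.632.
q = 5.67×10⁻⁸ × 4.457×10¹¹ / 4.632.

q ≈ 5460 W/m²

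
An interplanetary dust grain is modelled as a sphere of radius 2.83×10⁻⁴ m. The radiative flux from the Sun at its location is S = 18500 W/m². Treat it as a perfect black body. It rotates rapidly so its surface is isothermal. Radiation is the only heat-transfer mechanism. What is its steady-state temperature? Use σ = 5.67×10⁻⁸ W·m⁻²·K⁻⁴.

At equilibrium, absorbed power = emitted power.
Absorbing cross-section = πr² = 2.516×10⁻⁷ m²; emitting surface = 4πr² = 1.006×10⁻⁶ m² (ratio 4).
S·A_cross = εσ·A_surf·T⁴  ⇒  T⁴ = S/(4σ).
T⁴ = 1.00·18500/(4·5.67×10⁻⁸) = 8.157×10¹⁰ K⁴.
T = (8.157×10¹⁰)^(1/4).

T ≈ 534 K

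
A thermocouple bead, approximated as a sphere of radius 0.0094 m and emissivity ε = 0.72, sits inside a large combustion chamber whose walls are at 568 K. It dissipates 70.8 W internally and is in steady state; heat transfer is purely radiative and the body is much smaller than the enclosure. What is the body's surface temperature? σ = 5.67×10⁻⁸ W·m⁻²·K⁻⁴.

T ≈ 1140 K

For a small grey body in a large enclosure, net radiated power = εσA(T⁴ − T_w⁴).
Steady state: P = εσA(T⁴ − T_w⁴) with A = 4πr² = 0.001110 m².
T⁴ = P/(εσA) + T_w⁴ = 70.8/(0.72·5.67×10⁻⁸·0.001110) + (568)⁴
    = 1.562×10¹² + 1.041×10¹¹ = 1.666×10¹² K⁴.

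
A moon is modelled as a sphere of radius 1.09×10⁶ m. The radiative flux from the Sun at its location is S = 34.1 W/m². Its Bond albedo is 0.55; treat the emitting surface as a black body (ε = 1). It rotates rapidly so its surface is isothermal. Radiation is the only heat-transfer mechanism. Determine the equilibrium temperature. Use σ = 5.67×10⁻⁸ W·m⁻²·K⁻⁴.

T ≈ 90.7 K

At equilibrium, absorbed power = emitted power.
Absorbing cross-section = πr² = 3.733×10¹² m²; emitting surface = 4πr² = 1.493×10¹³ m² (ratio 4).
(1−a)S·A_cross = εσ·A_surf·T⁴  ⇒  T⁴ = (1−a)S/(4σ).
T⁴ = 0.450·34.1/(4·5.67×10⁻⁸) = 6.766×10⁷ K⁴.
T = (6.766×10⁷)^(1/4).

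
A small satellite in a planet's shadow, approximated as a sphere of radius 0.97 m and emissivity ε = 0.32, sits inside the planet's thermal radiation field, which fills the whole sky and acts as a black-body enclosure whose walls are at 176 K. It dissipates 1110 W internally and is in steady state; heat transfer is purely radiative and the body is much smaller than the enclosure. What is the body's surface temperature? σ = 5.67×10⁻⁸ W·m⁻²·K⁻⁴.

For a small grey body in a large enclosure, net radiated power = εσA(T⁴ − T_w⁴).
Steady state: P = εσA(T⁴ − T_w⁴) with A = 4πr² = 11.82 m².
T⁴ = P/(εσA) + T_w⁴ = 1110/(0.32·5.67×10⁻⁸·11.82) + (176)⁴
    = 5.174×10⁹ + 9.595×10⁸ = 6.134×10⁹ K⁴.

T ≈ 280 K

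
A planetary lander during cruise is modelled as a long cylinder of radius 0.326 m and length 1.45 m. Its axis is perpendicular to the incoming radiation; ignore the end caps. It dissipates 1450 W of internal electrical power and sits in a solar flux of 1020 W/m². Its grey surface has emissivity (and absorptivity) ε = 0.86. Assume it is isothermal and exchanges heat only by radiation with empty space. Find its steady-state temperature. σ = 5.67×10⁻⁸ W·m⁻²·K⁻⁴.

At steady state, absorbed solar power + internal power = radiated power.
Absorbed: α·S·A_cross = 0.86·1020·0.9454 = 829.3 W (cross-section 2rL).
Total input = 829.3 + 1450 = 2279 W.
Radiated: εσ·A_surf·T⁴ with A_surf = 2πrL = 2.970 m².
T⁴ = 2279/(0.86·5.67×10⁻⁸·2.970) = 1.574×10¹⁰ K⁴.

T ≈ 354 K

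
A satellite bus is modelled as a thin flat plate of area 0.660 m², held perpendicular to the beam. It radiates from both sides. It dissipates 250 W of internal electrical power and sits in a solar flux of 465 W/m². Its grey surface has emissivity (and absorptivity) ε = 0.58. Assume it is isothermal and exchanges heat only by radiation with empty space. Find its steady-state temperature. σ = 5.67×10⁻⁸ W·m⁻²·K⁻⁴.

T ≈ 315 K

At steady state, absorbed solar power + internal power = radiated power.
Absorbed: α·S·A_cross = 0.58·465·0.6600 = 178.0 W (cross-section A).
Total input = 178.0 + 250 = 428.0 W.
Radiated: εσ·A_surf·T⁴ with A_surf = 2A = 1.320 m².
T⁴ = 428.0/(0.58·5.67×10⁻⁸·1.320) = 9.860×10⁹ K⁴.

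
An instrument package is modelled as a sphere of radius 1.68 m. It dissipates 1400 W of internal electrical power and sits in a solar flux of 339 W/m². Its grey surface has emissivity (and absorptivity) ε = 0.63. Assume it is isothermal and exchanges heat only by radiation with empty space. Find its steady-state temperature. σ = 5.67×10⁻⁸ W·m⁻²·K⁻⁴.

T ≈ 226 K

At steady state, absorbed solar power + internal power = radiated power.
Absorbed: α·S·A_cross = 0.63·339·8.867 = 1894 W (cross-section πr²).
Total input = 1894 + 1400 = 3294 W.
Radiated: εσ·A_surf·T⁴ with A_surf = 4πr² = 35.47 m².
T⁴ = 3294/(0.63·5.67×10⁻⁸·35.47) = 2.600×10⁹ K⁴.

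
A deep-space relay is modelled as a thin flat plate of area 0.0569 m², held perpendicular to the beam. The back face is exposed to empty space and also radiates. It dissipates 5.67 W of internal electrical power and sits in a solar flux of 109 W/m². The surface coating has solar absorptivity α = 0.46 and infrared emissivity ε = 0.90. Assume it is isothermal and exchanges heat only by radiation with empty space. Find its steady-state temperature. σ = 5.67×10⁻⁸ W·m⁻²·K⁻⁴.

T ≈ 196 K

At steady state, absorbed solar power + internal power = radiated power.
Absorbed: α·S·A_cross = 0.46·109·0.05690 = 2.853 W (cross-section A).
Total input = 2.853 + 5.67 = 8.523 W.
Radiated: εσ·A_surf·T⁴ with A_surf = 2A = 0.1138 m².
T⁴ = 8.523/(0.90·5.67×10⁻⁸·0.1138) = 1.468×10⁹ K⁴.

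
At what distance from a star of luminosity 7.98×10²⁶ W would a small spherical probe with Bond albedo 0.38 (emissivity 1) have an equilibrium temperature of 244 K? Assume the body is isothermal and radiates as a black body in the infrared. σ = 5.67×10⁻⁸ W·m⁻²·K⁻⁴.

d ≈ 2.21×10¹¹ m

For an isothermal black-emitting sphere, (1−a)S·πr² = σ·4πr²·T⁴ ⇒ S = 4σT⁴/(1−a).
S = 4·5.67×10⁻⁸·(244)⁴/0.620 = 1297 W/m².
Flux falls as S = L/(4πd²), so d = √(L/(4πS)) = √(7.98×10²⁶/(4π·1297)).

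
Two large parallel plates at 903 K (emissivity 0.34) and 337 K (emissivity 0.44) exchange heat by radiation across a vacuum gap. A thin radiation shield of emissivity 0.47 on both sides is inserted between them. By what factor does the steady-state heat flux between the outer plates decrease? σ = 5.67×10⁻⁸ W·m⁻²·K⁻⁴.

Without shield: q₀ = σΔ(T⁴)/(1/ε₁+1/ε₂−1) with denominator 4.214.
With shield the two gaps are in series; the resistances add: (1/ε₁+1/ε_s−1)+(1/ε_s+1/ε₂−1) = 4.069+3.400 = 7.469.
Heat-flux ratio q₀/q = 7.469/4.214.

factor ≈ 1.77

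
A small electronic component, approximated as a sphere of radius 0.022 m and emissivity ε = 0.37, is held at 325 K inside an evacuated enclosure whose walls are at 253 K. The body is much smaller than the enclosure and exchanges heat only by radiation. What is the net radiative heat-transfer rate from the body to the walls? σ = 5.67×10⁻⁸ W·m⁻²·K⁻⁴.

P_net ≈ 0.901 W

For a small grey body in a large enclosure: P_net = εσA(T_body⁴ − T_wall⁴).
A = 4πr² = 0.006082 m²; T_body⁴ − T_wall⁴ = 1.116×10¹⁰ − 4.097×10⁹ = 7.059×10⁹ K⁴.
|P_net| = 0.37·5.67×10⁻⁸·0.006082·7.059×10⁹.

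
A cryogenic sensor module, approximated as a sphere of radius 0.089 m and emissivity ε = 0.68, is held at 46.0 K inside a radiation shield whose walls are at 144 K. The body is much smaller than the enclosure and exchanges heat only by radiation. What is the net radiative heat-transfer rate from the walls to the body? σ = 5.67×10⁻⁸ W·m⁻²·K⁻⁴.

P_net ≈ 1.63 W

For a small grey body in a large enclosure: P_net = εσA(T_body⁴ − T_wall⁴).
A = 4πr² = 0.09954 m²; T_body⁴ − T_wall⁴ = 4.477×10⁶ − 4.300×10⁸ = -4.255×10⁸ K⁴.
|P_net| = 0.68·5.67×10⁻⁸·0.09954·4.255×10⁸.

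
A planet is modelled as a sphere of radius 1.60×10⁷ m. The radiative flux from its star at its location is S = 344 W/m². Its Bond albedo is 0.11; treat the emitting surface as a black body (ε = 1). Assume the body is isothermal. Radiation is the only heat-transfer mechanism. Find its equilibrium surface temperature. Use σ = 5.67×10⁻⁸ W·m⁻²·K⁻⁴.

T ≈ 192 K

At equilibrium, absorbed power = emitted power.
Absorbing cross-section = πr² = 8.042×10¹⁴ m²; emitting surface = 4πr² = 3.217×10¹⁵ m² (ratio 4).
(1−a)S·A_cross = εσ·A_surf·T⁴  ⇒  T⁴ = (1−a)S/(4σ).
T⁴ = 0.890·344/(4·5.67×10⁻⁸) = 1.350×10⁹ K⁴.
T = (1.350×10⁹)^(1/4).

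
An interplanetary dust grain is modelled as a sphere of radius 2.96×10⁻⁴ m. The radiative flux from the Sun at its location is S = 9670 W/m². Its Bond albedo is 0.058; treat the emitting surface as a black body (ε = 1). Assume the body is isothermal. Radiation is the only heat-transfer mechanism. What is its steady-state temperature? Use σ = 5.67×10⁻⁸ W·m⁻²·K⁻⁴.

At equilibrium, absorbed power = emitted power.
Absorbing cross-section = πr² = 2.753×10⁻⁷ m²; emitting surface = 4πr² = 1.101×10⁻⁶ m² (ratio 4).
(1−a)S·A_cross = εσ·A_surf·T⁴  ⇒  T⁴ = (1−a)S/(4σ).
T⁴ = 0.942·9670/(4·5.67×10⁻⁸) = 4.016×10¹⁰ K⁴.
T = (4.016×10¹⁰)^(1/4).

T ≈ 448 K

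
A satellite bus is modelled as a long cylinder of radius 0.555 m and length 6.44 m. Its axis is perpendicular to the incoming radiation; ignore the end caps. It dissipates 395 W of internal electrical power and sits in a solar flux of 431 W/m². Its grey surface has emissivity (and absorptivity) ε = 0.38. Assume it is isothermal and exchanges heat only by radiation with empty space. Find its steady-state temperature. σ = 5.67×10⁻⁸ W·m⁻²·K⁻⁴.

T ≈ 239 K

At steady state, absorbed solar power + internal power = radiated power.
Absorbed: α·S·A_cross = 0.38·431·7.148 = 1171 W (cross-section 2rL).
Total input = 1171 + 395 = 1566 W.
Radiated: εσ·A_surf·T⁴ with A_surf = 2πrL = 22.46 m².
T⁴ = 1566/(0.38·5.67×10⁻⁸·22.46) = 3.236×10⁹ K⁴.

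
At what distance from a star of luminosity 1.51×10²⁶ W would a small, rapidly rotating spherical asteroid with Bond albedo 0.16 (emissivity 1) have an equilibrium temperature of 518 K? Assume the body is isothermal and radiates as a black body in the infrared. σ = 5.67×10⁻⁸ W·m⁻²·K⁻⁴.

For an isothermal black-emitting sphere, (1−a)S·πr² = σ·4πr²·T⁴ ⇒ S = 4σT⁴/(1−a).
S = 4·5.67×10⁻⁸·(518)⁴/0.840 = 19440 W/m².
Flux falls as S = L/(4πd²), so d = √(L/(4πS)) = √(1.51×10²⁶/(4π·19440)).

d ≈ 2.49×10¹⁰ m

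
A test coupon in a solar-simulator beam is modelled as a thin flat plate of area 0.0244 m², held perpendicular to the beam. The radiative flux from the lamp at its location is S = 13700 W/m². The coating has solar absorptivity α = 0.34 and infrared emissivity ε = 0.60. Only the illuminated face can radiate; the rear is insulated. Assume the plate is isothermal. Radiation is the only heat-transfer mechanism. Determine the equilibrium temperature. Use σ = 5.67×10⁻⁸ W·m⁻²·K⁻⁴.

T ≈ 608 K

At equilibrium, absorbed power = emitted power.
Absorbing cross-section = A = 0.02440 m²; emitting surface = A = 0.02440 m² (ratio 1).
αS·A_cross = εσ·A_surf·T⁴  ⇒  T⁴ = αS/(ε·1σ).
T⁴ = 0.340·13700/(0.60·1·5.67×10⁻⁸) = 1.369×10¹¹ K⁴.
T = (1.369×10¹¹)^(1/4).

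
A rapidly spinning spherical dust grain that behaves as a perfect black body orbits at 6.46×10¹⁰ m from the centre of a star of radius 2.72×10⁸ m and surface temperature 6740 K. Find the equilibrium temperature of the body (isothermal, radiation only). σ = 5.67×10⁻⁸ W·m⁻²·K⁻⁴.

The star's surface emits σT_*⁴; at distance d the flux is S = σT_*⁴(R_*/d)².
S = 5.67×10⁻⁸·(6740)⁴·(2.72×10⁸/6.46×10¹⁰)² = 2074 W/m².
For an isothermal sphere T⁴ = (1−a)S/(4σ) = 9.146×10⁹ K⁴.

T ≈ 309 K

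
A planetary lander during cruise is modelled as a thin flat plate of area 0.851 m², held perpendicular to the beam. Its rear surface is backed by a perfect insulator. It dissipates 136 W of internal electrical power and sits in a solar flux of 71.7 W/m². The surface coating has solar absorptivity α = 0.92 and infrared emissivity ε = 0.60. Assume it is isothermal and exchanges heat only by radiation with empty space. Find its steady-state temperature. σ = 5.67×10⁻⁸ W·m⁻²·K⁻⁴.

At steady state, absorbed solar power + internal power = radiated power.
Absorbed: α·S·A_cross = 0.92·71.7·0.8510 = 56.14 W (cross-section A).
Total input = 56.14 + 136 = 192.1 W.
Radiated: εσ·A_surf·T⁴ with A_surf = A = 0.8510 m².
T⁴ = 192.1/(0.60·5.67×10⁻⁸·0.8510) = 6.637×10⁹ K⁴.

T ≈ 285 K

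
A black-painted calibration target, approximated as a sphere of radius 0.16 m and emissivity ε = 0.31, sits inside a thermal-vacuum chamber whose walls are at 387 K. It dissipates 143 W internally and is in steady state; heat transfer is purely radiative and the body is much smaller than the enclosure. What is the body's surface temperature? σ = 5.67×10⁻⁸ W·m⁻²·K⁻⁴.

For a small grey body in a large enclosure, net radiated power = εσA(T⁴ − T_w⁴).
Steady state: P = εσA(T⁴ − T_w⁴) with A = 4πr² = 0.3217 m².
T⁴ = P/(εσA) + T_w⁴ = 143/(0.31·5.67×10⁻⁸·0.3217) + (387)⁴
    = 2.529×10¹⁰ + 2.243×10¹⁰ = 4.772×10¹⁰ K⁴.

T ≈ 467 K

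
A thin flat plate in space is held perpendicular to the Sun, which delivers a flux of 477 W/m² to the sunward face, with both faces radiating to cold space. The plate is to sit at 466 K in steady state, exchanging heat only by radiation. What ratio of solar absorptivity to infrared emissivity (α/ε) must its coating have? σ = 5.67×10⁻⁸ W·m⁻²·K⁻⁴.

Balance: αS·A = εσ·2A·T⁴ ⇒ α/ε = 2σT⁴/S.
α/ε = 2·5.67×10⁻⁸·(466)⁴/477 = 2·5.67×10⁻⁸·4.716×10¹⁰/477.

α/ε ≈ 11.2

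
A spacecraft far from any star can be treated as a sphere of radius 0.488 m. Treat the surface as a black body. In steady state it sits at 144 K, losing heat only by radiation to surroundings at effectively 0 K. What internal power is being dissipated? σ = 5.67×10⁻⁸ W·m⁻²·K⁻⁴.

P ≈ 73.0 W

Steady state: P = εσA T⁴.
A = 4πr² = 2.993 m²; T⁴ = (144)⁴ = 4.300×10⁸ K⁴.
P = 1.0 × 5.67×10⁻⁸ × 2.993 × 4.300×10⁸.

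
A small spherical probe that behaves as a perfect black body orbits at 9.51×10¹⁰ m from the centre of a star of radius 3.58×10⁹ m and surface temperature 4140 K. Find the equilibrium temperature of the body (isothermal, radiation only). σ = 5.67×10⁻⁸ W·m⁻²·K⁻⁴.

T ≈ 568 K

The star's surface emits σT_*⁴; at distance d the flux is S = σT_*⁴(R_*/d)².
S = 5.67×10⁻⁸·(4140)⁴·(3.58×10⁹/9.51×10¹⁰)² = 23600 W/m².
For an isothermal sphere T⁴ = (1−a)S/(4σ) = 1.041×10¹¹ K⁴.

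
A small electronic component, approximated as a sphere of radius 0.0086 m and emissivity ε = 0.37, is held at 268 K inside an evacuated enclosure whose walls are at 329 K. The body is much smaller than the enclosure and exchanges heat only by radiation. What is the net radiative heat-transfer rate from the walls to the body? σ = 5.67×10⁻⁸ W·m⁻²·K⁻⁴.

For a small grey body in a large enclosure: P_net = εσA(T_body⁴ − T_wall⁴).
A = 4πr² = 9.294×10⁻⁴ m²; T_body⁴ − T_wall⁴ = 5.159×10⁹ − 1.172×10¹⁰ = -6.557×10⁹ K⁴.
|P_net| = 0.37·5.67×10⁻⁸·9.294×10⁻⁴·6.557×10⁹.

P_net ≈ 0.128 W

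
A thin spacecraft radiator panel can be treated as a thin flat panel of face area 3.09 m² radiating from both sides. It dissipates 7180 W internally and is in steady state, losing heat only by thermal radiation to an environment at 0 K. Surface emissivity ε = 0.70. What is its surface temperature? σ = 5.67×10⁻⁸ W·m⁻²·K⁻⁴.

Steady state: internal power = radiated power, P = εσA T⁴.
Radiating area A = 2·3.09 = 6.180 m².
T⁴ = P/(εσA) = 7180/(0.70·5.67×10⁻⁸·6.180) = 2.927×10¹⁰ K⁴.
T = (2.927×10¹⁰)^(1/4).

T ≈ 414 K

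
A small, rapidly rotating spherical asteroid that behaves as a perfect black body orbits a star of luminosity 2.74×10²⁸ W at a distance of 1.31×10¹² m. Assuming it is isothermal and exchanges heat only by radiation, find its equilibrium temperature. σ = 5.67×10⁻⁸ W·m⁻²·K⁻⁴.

T ≈ 274 K

First find the stellar flux at distance d: S = L/(4πd²) = 2.74×10²⁸/(4π·(1.31×10¹²)²) = 1271 W/m².
For an isothermal sphere, absorbed (1−a)S·πr² = emitted σ·4πr²·T⁴, so T⁴ = (1−a)S/(4σ).
T⁴ = 1.00·1271/(4·5.67×10⁻⁸) = 5.602×10⁹ K⁴.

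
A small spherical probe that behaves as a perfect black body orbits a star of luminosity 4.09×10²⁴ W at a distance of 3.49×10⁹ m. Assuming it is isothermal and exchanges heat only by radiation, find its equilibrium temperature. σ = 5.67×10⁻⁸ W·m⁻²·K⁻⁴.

First find the stellar flux at distance d: S = L/(4πd²) = 4.09×10²⁴/(4π·(3.49×10⁹)²) = 26720 W/m².
For an isothermal sphere, absorbed (1−a)S·πr² = emitted σ·4πr²·T⁴, so T⁴ = (1−a)S/(4σ).
T⁴ = 1.00·26720/(4·5.67×10⁻⁸) = 1.178×10¹¹ K⁴.

T ≈ 586 K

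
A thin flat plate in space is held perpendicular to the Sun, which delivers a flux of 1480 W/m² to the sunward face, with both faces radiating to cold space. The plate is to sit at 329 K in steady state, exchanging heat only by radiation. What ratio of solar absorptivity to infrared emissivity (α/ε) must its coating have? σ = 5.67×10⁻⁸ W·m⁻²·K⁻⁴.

α/ε ≈ 0.898

Balance: αS·A = εσ·2A·T⁴ ⇒ α/ε = 2σT⁴/S.
α/ε = 2·5.67×10⁻⁸·(329)⁴/1480 = 2·5.67×10⁻⁸·1.172×10¹⁰/1480.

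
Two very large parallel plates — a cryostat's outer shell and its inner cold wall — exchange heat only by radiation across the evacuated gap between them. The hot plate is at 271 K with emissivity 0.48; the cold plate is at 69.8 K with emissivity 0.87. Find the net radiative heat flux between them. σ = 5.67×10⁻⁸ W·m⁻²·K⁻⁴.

For two infinite grey parallel plates, q = σ(T₁⁴ − T₂⁴)/(1/ε₁ + 1/ε₂ − 1).
T₁⁴ − T₂⁴ = 5.394×10⁹ − 2.374×10⁷ = 5.370×10⁹ K⁴.
1/ε₁ + 1/ε₂ − 1 = 2.083 + 1.149 − 1 = 2.233.
q = 5.67×10⁻⁸ × 5.370×10⁹ / 2.233.

q ≈ 136 W/m²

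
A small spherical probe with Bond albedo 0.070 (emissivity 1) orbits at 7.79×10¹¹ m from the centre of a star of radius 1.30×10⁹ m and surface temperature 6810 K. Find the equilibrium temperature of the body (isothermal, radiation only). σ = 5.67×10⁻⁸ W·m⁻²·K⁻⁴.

T ≈ 193 K

The star's surface emits σT_*⁴; at distance d the flux is S = σT_*⁴(R_*/d)².
S = 5.67×10⁻⁸·(6810)⁴·(1.30×10⁹/7.79×10¹¹)² = 339.6 W/m².
For an isothermal sphere T⁴ = (1−a)S/(4σ) = 1.393×10⁹ K⁴.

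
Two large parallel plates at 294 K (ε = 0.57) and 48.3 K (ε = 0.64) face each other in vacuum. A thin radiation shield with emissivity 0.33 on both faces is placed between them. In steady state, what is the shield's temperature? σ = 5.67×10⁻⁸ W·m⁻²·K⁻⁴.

In steady state the net flux on the hot side equals that on the cold side.
σ(T₁⁴−T_s⁴)/D₁ = σ(T_s⁴−T₂⁴)/D₂, with D₁ = 1/ε₁+1/ε_s−1 = 3.785, D₂ = 1/ε_s+1/ε₂−1 = 3.593.
Solve for T_s⁴: T_s⁴ = (D₂·T₁⁴ + D₁·T₂⁴)/(D₁+D₂) = 3.641×10⁹ K⁴.

T_s ≈ 246 K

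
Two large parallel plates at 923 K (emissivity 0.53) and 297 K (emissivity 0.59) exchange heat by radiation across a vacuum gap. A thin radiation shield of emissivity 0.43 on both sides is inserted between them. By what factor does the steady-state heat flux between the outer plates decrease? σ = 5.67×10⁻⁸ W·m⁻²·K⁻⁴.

factor ≈ 2.41

Without shield: q₀ = σΔ(T⁴)/(1/ε₁+1/ε₂−1) with denominator 2.582.
With shield the two gaps are in series; the resistances add: (1/ε₁+1/ε_s−1)+(1/ε_s+1/ε₂−1) = 3.212+3.020 = 6.233.
Heat-flux ratio q₀/q = 6.233/2.582.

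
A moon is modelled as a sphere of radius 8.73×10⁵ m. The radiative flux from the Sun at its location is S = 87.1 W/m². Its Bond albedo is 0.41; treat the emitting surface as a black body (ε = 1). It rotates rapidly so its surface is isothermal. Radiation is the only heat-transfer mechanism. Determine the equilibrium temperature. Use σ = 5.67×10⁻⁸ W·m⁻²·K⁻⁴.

At equilibrium, absorbed power = emitted power.
Absorbing cross-section = πr² = 2.394×10¹² m²; emitting surface = 4πr² = 9.577×10¹² m² (ratio 4).
(1−a)S·A_cross = εσ·A_surf·T⁴  ⇒  T⁴ = (1−a)S/(4σ).
T⁴ = 0.590·87.1/(4·5.67×10⁻⁸) = 2.266×10⁸ K⁴.
T = (2.266×10⁸)^(1/4).

T ≈ 123 K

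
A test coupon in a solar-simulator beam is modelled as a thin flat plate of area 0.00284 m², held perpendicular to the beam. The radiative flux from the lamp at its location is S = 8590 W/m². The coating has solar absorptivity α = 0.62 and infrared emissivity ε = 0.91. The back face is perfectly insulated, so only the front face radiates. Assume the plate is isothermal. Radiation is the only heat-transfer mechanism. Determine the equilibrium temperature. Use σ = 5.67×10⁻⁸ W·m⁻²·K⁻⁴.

At equilibrium, absorbed power = emitted power.
Absorbing cross-section = A = 0.002840 m²; emitting surface = A = 0.002840 m² (ratio 1).
αS·A_cross = εσ·A_surf·T⁴  ⇒  T⁴ = αS/(ε·1σ).
T⁴ = 0.620·8590/(0.91·1·5.67×10⁻⁸) = 1.032×10¹¹ K⁴.
T = (1.032×10¹¹)^(1/4).

T ≈ 567 K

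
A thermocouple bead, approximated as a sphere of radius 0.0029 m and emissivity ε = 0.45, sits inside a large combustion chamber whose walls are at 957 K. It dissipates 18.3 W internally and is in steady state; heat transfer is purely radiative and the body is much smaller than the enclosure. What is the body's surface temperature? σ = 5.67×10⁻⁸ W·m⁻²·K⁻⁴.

T ≈ 1660 K

For a small grey body in a large enclosure, net radiated power = εσA(T⁴ − T_w⁴).
Steady state: P = εσA(T⁴ − T_w⁴) with A = 4πr² = 1.057×10⁻⁴ m².
T⁴ = P/(εσA) + T_w⁴ = 18.3/(0.45·5.67×10⁻⁸·1.057×10⁻⁴) + (957)⁴
    = 6.787×10¹² + 8.388×10¹¹ = 7.625×10¹² K⁴.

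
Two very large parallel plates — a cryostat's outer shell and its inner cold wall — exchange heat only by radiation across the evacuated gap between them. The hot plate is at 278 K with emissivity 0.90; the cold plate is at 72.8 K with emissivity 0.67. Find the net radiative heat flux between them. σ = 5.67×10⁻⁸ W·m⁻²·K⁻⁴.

For two infinite grey parallel plates, q = σ(T₁⁴ − T₂⁴)/(1/ε₁ + 1/ε₂ − 1).
T₁⁴ − T₂⁴ = 5.973×10⁹ − 2.809×10⁷ = 5.945×10⁹ K⁴.
1/ε₁ + 1/ε₂ − 1 = 1.111 + 1.493 − 1 = 1.604.
q = 5.67×10⁻⁸ × 5.945×10⁹ / 1.604.

q ≈ 210 W/m²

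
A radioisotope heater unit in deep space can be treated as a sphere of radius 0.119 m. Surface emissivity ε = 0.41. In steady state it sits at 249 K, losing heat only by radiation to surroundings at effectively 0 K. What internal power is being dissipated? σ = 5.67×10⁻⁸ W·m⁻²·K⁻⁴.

P ≈ 15.9 W

Steady state: P = εσA T⁴.
A = 4πr² = 0.1780 m²; T⁴ = (249)⁴ = 3.844×10⁹ K⁴.
P = 0.41 × 5.67×10⁻⁸ × 0.1780 × 3.844×10⁹.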